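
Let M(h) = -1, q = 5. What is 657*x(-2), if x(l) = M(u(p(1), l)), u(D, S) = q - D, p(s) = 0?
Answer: -657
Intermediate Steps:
u(D, S) = 5 - D
x(l) = -1
657*x(-2) = 657*(-1) = -657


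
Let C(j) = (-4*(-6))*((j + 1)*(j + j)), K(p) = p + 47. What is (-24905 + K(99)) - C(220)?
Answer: -2358519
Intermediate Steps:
K(p) = 47 + p
C(j) = 48*j*(1 + j) (C(j) = 24*((1 + j)*(2*j)) = 24*(2*j*(1 + j)) = 48*j*(1 + j))
(-24905 + K(99)) - C(220) = (-24905 + (47 + 99)) - 48*220*(1 + 220) = (-24905 + 146) - 48*220*221 = -24759 - 1*2333760 = -24759 - 2333760 = -2358519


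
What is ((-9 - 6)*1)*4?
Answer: -60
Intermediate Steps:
((-9 - 6)*1)*4 = -15*1*4 = -15*4 = -60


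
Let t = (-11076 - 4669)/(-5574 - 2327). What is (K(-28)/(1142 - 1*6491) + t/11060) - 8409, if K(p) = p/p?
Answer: -786111473846903/93484537188 ≈ -8409.0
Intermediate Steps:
K(p) = 1
t = 15745/7901 (t = -15745/(-7901) = -15745*(-1/7901) = 15745/7901 ≈ 1.9928)
(K(-28)/(1142 - 1*6491) + t/11060) - 8409 = (1/(1142 - 1*6491) + (15745/7901)/11060) - 8409 = (1/(1142 - 6491) + (15745/7901)*(1/11060)) - 8409 = (1/(-5349) + 3149/17477012) - 8409 = (1*(-1/5349) + 3149/17477012) - 8409 = (-1/5349 + 3149/17477012) - 8409 = -633011/93484537188 - 8409 = -786111473846903/93484537188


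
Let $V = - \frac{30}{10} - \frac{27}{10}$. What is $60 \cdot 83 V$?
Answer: $-28386$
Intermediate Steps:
$V = - \frac{57}{10}$ ($V = \left(-30\right) \frac{1}{10} - \frac{27}{10} = -3 - \frac{27}{10} = - \frac{57}{10} \approx -5.7$)
$60 \cdot 83 V = 60 \cdot 83 \left(- \frac{57}{10}\right) = 4980 \left(- \frac{57}{10}\right) = -28386$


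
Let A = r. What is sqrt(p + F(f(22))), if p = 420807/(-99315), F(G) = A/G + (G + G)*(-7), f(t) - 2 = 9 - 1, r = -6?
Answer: 4*I*sqrt(9920807085)/33105 ≈ 12.035*I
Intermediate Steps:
A = -6
f(t) = 10 (f(t) = 2 + (9 - 1) = 2 + 8 = 10)
F(G) = -14*G - 6/G (F(G) = -6/G + (G + G)*(-7) = -6/G + (2*G)*(-7) = -6/G - 14*G = -14*G - 6/G)
p = -140269/33105 (p = 420807*(-1/99315) = -140269/33105 ≈ -4.2371)
sqrt(p + F(f(22))) = sqrt(-140269/33105 + (-14*10 - 6/10)) = sqrt(-140269/33105 + (-140 - 6*1/10)) = sqrt(-140269/33105 + (-140 - 3/5)) = sqrt(-140269/33105 - 703/5) = sqrt(-4794832/33105) = 4*I*sqrt(9920807085)/33105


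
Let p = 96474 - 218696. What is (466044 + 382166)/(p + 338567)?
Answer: 169642/43269 ≈ 3.9206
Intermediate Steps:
p = -122222
(466044 + 382166)/(p + 338567) = (466044 + 382166)/(-122222 + 338567) = 848210/216345 = 848210*(1/216345) = 169642/43269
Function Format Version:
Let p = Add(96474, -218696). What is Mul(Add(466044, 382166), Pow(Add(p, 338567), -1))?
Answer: Rational(169642, 43269) ≈ 3.9206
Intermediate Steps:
p = -122222
Mul(Add(466044, 382166), Pow(Add(p, 338567), -1)) = Mul(Add(466044, 382166), Pow(Add(-122222, 338567), -1)) = Mul(848210, Pow(216345, -1)) = Mul(848210, Rational(1, 216345)) = Rational(169642, 43269)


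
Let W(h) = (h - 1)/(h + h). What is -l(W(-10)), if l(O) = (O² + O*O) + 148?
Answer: -29721/200 ≈ -148.60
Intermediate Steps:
W(h) = (-1 + h)/(2*h) (W(h) = (-1 + h)/((2*h)) = (-1 + h)*(1/(2*h)) = (-1 + h)/(2*h))
l(O) = 148 + 2*O² (l(O) = (O² + O²) + 148 = 2*O² + 148 = 148 + 2*O²)
-l(W(-10)) = -(148 + 2*((½)*(-1 - 10)/(-10))²) = -(148 + 2*((½)*(-⅒)*(-11))²) = -(148 + 2*(11/20)²) = -(148 + 2*(121/400)) = -(148 + 121/200) = -1*29721/200 = -29721/200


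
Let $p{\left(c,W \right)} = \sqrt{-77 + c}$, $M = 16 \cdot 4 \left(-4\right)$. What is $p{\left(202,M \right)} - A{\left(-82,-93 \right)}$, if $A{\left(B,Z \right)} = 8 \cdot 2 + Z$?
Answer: $77 + 5 \sqrt{5} \approx 88.18$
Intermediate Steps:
$M = -256$ ($M = 16 \left(-16\right) = -256$)
$A{\left(B,Z \right)} = 16 + Z$
$p{\left(202,M \right)} - A{\left(-82,-93 \right)} = \sqrt{-77 + 202} - \left(16 - 93\right) = \sqrt{125} - -77 = 5 \sqrt{5} + 77 = 77 + 5 \sqrt{5}$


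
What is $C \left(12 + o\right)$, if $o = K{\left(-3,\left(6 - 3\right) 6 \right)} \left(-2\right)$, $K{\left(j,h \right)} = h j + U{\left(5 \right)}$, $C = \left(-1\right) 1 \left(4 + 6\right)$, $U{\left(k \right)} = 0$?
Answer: $-1200$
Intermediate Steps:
$C = -10$ ($C = \left(-1\right) 10 = -10$)
$K{\left(j,h \right)} = h j$ ($K{\left(j,h \right)} = h j + 0 = h j$)
$o = 108$ ($o = \left(6 - 3\right) 6 \left(-3\right) \left(-2\right) = 3 \cdot 6 \left(-3\right) \left(-2\right) = 18 \left(-3\right) \left(-2\right) = \left(-54\right) \left(-2\right) = 108$)
$C \left(12 + o\right) = - 10 \left(12 + 108\right) = \left(-10\right) 120 = -1200$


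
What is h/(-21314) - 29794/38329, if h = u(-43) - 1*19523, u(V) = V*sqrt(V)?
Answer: 113267751/816944306 + 43*I*sqrt(43)/21314 ≈ 0.13865 + 0.013229*I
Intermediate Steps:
u(V) = V**(3/2)
h = -19523 - 43*I*sqrt(43) (h = (-43)**(3/2) - 1*19523 = -43*I*sqrt(43) - 19523 = -19523 - 43*I*sqrt(43) ≈ -19523.0 - 281.97*I)
h/(-21314) - 29794/38329 = (-19523 - 43*I*sqrt(43))/(-21314) - 29794/38329 = (-19523 - 43*I*sqrt(43))*(-1/21314) - 29794*1/38329 = (19523/21314 + 43*I*sqrt(43)/21314) - 29794/38329 = 113267751/816944306 + 43*I*sqrt(43)/21314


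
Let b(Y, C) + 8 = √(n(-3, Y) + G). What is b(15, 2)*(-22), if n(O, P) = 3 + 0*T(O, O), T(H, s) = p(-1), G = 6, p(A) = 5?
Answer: 110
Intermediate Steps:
T(H, s) = 5
n(O, P) = 3 (n(O, P) = 3 + 0*5 = 3 + 0 = 3)
b(Y, C) = -5 (b(Y, C) = -8 + √(3 + 6) = -8 + √9 = -8 + 3 = -5)
b(15, 2)*(-22) = -5*(-22) = 110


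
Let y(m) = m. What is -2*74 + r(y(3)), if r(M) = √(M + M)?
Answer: -148 + √6 ≈ -145.55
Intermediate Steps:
r(M) = √2*√M (r(M) = √(2*M) = √2*√M)
-2*74 + r(y(3)) = -2*74 + √2*√3 = -148 + √6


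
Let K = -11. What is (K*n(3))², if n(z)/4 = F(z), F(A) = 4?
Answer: 30976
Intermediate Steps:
n(z) = 16 (n(z) = 4*4 = 16)
(K*n(3))² = (-11*16)² = (-176)² = 30976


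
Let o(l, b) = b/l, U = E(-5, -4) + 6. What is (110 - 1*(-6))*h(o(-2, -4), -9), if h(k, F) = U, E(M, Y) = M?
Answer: 116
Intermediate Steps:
U = 1 (U = -5 + 6 = 1)
h(k, F) = 1
(110 - 1*(-6))*h(o(-2, -4), -9) = (110 - 1*(-6))*1 = (110 + 6)*1 = 116*1 = 116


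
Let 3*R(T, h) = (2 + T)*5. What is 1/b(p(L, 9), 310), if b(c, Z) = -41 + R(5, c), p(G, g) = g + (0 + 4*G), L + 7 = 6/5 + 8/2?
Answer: -3/88 ≈ -0.034091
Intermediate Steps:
R(T, h) = 10/3 + 5*T/3 (R(T, h) = ((2 + T)*5)/3 = (10 + 5*T)/3 = 10/3 + 5*T/3)
L = -9/5 (L = -7 + (6/5 + 8/2) = -7 + (6*(⅕) + 8*(½)) = -7 + (6/5 + 4) = -7 + 26/5 = -9/5 ≈ -1.8000)
p(G, g) = g + 4*G
b(c, Z) = -88/3 (b(c, Z) = -41 + (10/3 + (5/3)*5) = -41 + (10/3 + 25/3) = -41 + 35/3 = -88/3)
1/b(p(L, 9), 310) = 1/(-88/3) = -3/88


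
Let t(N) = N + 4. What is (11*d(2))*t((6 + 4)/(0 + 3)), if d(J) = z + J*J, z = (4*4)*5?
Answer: 6776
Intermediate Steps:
t(N) = 4 + N
z = 80 (z = 16*5 = 80)
d(J) = 80 + J**2 (d(J) = 80 + J*J = 80 + J**2)
(11*d(2))*t((6 + 4)/(0 + 3)) = (11*(80 + 2**2))*(4 + (6 + 4)/(0 + 3)) = (11*(80 + 4))*(4 + 10/3) = (11*84)*(4 + 10*(1/3)) = 924*(4 + 10/3) = 924*(22/3) = 6776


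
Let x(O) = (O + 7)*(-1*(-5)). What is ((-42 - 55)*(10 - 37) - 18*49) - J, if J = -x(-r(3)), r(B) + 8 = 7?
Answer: 1777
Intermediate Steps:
r(B) = -1 (r(B) = -8 + 7 = -1)
x(O) = 35 + 5*O (x(O) = (7 + O)*5 = 35 + 5*O)
J = -40 (J = -(35 + 5*(-1*(-1))) = -(35 + 5*1) = -(35 + 5) = -1*40 = -40)
((-42 - 55)*(10 - 37) - 18*49) - J = ((-42 - 55)*(10 - 37) - 18*49) - 1*(-40) = (-97*(-27) - 882) + 40 = (2619 - 882) + 40 = 1737 + 40 = 1777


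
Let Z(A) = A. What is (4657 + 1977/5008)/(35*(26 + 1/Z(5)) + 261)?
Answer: 23324233/5899424 ≈ 3.9536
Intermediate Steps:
(4657 + 1977/5008)/(35*(26 + 1/Z(5)) + 261) = (4657 + 1977/5008)/(35*(26 + 1/5) + 261) = (4657 + 1977*(1/5008))/(35*(26 + ⅕) + 261) = (4657 + 1977/5008)/(35*(131/5) + 261) = 23324233/(5008*(917 + 261)) = (23324233/5008)/1178 = (23324233/5008)*(1/1178) = 23324233/5899424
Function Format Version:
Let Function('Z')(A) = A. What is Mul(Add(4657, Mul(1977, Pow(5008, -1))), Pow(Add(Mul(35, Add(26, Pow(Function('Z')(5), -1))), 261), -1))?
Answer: Rational(23324233, 5899424) ≈ 3.9536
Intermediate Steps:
Mul(Add(4657, Mul(1977, Pow(5008, -1))), Pow(Add(Mul(35, Add(26, Pow(Function('Z')(5), -1))), 261), -1)) = Mul(Add(4657, Mul(1977, Pow(5008, -1))), Pow(Add(Mul(35, Add(26, Pow(5, -1))), 261), -1)) = Mul(Add(4657, Mul(1977, Rational(1, 5008))), Pow(Add(Mul(35, Add(26, Rational(1, 5))), 261), -1)) = Mul(Add(4657, Rational(1977, 5008)), Pow(Add(Mul(35, Rational(131, 5)), 261), -1)) = Mul(Rational(23324233, 5008), Pow(Add(917, 261), -1)) = Mul(Rational(23324233, 5008), Pow(1178, -1)) = Mul(Rational(23324233, 5008), Rational(1, 1178)) = Rational(23324233, 5899424)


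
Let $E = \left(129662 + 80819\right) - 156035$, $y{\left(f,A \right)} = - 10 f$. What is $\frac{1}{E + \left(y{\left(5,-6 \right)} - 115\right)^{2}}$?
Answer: $\frac{1}{81671} \approx 1.2244 \cdot 10^{-5}$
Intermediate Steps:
$E = 54446$ ($E = 210481 - 156035 = 54446$)
$\frac{1}{E + \left(y{\left(5,-6 \right)} - 115\right)^{2}} = \frac{1}{54446 + \left(\left(-10\right) 5 - 115\right)^{2}} = \frac{1}{54446 + \left(-50 - 115\right)^{2}} = \frac{1}{54446 + \left(-165\right)^{2}} = \frac{1}{54446 + 27225} = \frac{1}{81671}$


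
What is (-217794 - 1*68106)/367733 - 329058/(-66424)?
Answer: 51007431957/12213148396 ≈ 4.1764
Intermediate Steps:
(-217794 - 1*68106)/367733 - 329058/(-66424) = (-217794 - 68106)*(1/367733) - 329058*(-1/66424) = -285900*1/367733 + 164529/33212 = -285900/367733 + 164529/33212 = 51007431957/12213148396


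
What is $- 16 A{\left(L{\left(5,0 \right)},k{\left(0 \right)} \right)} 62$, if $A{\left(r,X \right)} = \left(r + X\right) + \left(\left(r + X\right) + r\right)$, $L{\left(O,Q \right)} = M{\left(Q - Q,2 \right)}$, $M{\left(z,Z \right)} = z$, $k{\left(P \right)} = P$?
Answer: $0$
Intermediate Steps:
$L{\left(O,Q \right)} = 0$ ($L{\left(O,Q \right)} = Q - Q = 0$)
$A{\left(r,X \right)} = 2 X + 3 r$ ($A{\left(r,X \right)} = \left(X + r\right) + \left(\left(X + r\right) + r\right) = \left(X + r\right) + \left(X + 2 r\right) = 2 X + 3 r$)
$- 16 A{\left(L{\left(5,0 \right)},k{\left(0 \right)} \right)} 62 = - 16 \left(2 \cdot 0 + 3 \cdot 0\right) 62 = - 16 \left(0 + 0\right) 62 = \left(-16\right) 0 \cdot 62 = 0 \cdot 62 = 0$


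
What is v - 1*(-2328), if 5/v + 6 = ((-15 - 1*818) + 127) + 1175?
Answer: 1077869/463 ≈ 2328.0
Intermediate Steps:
v = 5/463 (v = 5/(-6 + (((-15 - 1*818) + 127) + 1175)) = 5/(-6 + (((-15 - 818) + 127) + 1175)) = 5/(-6 + ((-833 + 127) + 1175)) = 5/(-6 + (-706 + 1175)) = 5/(-6 + 469) = 5/463 ≈ 0.010799)
v - 1*(-2328) = 5/463 - 1*(-2328) = 5/463 + 2328 = 1077869/463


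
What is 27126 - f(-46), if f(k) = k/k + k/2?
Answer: 27148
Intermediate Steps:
f(k) = 1 + k/2 (f(k) = 1 + k*(½) = 1 + k/2)
27126 - f(-46) = 27126 - (1 + (½)*(-46)) = 27126 - (1 - 23) = 27126 - 1*(-22) = 27126 + 22 = 27148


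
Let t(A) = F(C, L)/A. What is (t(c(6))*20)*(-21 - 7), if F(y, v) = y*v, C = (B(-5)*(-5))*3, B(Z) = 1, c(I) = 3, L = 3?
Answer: 8400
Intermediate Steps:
C = -15 (C = (1*(-5))*3 = -5*3 = -15)
F(y, v) = v*y
t(A) = -45/A (t(A) = (3*(-15))/A = -45/A)
(t(c(6))*20)*(-21 - 7) = (-45/3*20)*(-21 - 7) = (-45*1/3*20)*(-28) = -15*20*(-28) = -300*(-28) = 8400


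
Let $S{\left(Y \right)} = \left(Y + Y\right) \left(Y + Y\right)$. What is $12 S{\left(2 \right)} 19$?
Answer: $3648$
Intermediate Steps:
$S{\left(Y \right)} = 4 Y^{2}$ ($S{\left(Y \right)} = 2 Y 2 Y = 4 Y^{2}$)
$12 S{\left(2 \right)} 19 = 12 \cdot 4 \cdot 2^{2} \cdot 19 = 12 \cdot 4 \cdot 4 \cdot 19 = 12 \cdot 16 \cdot 19 = 192 \cdot 19 = 3648$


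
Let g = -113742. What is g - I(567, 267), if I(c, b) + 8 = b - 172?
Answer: -113829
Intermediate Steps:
I(c, b) = -180 + b (I(c, b) = -8 + (b - 172) = -8 + (-172 + b) = -180 + b)
g - I(567, 267) = -113742 - (-180 + 267) = -113742 - 1*87 = -113742 - 87 = -113829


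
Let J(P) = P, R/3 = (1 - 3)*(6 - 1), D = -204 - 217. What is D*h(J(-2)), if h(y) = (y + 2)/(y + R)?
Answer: 0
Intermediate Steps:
D = -421
R = -30 (R = 3*((1 - 3)*(6 - 1)) = 3*(-2*5) = 3*(-10) = -30)
h(y) = (2 + y)/(-30 + y) (h(y) = (y + 2)/(y - 30) = (2 + y)/(-30 + y))
D*h(J(-2)) = -421*(2 - 2)/(-30 - 2) = -421*0/(-32) = -(-421)*0/32 = -421*0 = 0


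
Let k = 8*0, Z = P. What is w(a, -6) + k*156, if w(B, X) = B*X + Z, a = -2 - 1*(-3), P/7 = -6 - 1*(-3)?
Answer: -27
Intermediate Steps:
P = -21 (P = 7*(-6 - 1*(-3)) = 7*(-6 + 3) = 7*(-3) = -21)
a = 1 (a = -2 + 3 = 1)
Z = -21
w(B, X) = -21 + B*X (w(B, X) = B*X - 21 = -21 + B*X)
k = 0
w(a, -6) + k*156 = (-21 + 1*(-6)) + 0*156 = (-21 - 6) + 0 = -27 + 0 = -27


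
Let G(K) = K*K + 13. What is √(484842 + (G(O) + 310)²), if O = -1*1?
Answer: √589818 ≈ 768.00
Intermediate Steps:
O = -1
G(K) = 13 + K² (G(K) = K² + 13 = 13 + K²)
√(484842 + (G(O) + 310)²) = √(484842 + ((13 + (-1)²) + 310)²) = √(484842 + ((13 + 1) + 310)²) = √(484842 + (14 + 310)²) = √(484842 + 324²) = √(484842 + 104976) = √589818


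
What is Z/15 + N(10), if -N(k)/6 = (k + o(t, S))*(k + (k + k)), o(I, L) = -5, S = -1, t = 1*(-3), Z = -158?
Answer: -13658/15 ≈ -910.53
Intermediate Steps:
t = -3
N(k) = -18*k*(-5 + k) (N(k) = -6*(k - 5)*(k + (k + k)) = -6*(-5 + k)*(k + 2*k) = -6*(-5 + k)*3*k = -18*k*(-5 + k))
Z/15 + N(10) = -158/15 + 18*10*(5 - 1*10) = -158*1/15 + 18*10*(5 - 10) = -158/15 + 18*10*(-5) = -158/15 - 900 = -13658/15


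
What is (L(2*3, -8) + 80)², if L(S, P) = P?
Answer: 5184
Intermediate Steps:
(L(2*3, -8) + 80)² = (-8 + 80)² = 72² = 5184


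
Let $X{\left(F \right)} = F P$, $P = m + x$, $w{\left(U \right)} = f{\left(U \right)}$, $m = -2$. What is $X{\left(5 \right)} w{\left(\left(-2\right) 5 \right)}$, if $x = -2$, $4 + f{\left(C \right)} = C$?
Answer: $280$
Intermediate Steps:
$f{\left(C \right)} = -4 + C$
$w{\left(U \right)} = -4 + U$
$P = -4$ ($P = -2 - 2 = -4$)
$X{\left(F \right)} = - 4 F$ ($X{\left(F \right)} = F \left(-4\right) = - 4 F$)
$X{\left(5 \right)} w{\left(\left(-2\right) 5 \right)} = \left(-4\right) 5 \left(-4 - 10\right) = - 20 \left(-4 - 10\right) = \left(-20\right) \left(-14\right) = 280$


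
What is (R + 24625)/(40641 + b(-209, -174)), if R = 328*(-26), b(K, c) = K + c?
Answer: 16097/40258 ≈ 0.39985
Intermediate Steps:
R = -8528
(R + 24625)/(40641 + b(-209, -174)) = (-8528 + 24625)/(40641 + (-209 - 174)) = 16097/(40641 - 383) = 16097/40258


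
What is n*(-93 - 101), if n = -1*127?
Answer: 24638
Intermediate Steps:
n = -127
n*(-93 - 101) = -127*(-93 - 101) = -127*(-194) = 24638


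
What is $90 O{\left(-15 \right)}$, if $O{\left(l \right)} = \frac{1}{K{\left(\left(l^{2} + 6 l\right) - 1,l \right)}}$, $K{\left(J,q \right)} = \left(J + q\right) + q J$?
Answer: $- \frac{90}{1891} \approx -0.047594$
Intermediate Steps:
$K{\left(J,q \right)} = J + q + J q$ ($K{\left(J,q \right)} = \left(J + q\right) + J q = J + q + J q$)
$O{\left(l \right)} = \frac{1}{-1 + l^{2} + 7 l + l \left(-1 + l^{2} + 6 l\right)}$ ($O{\left(l \right)} = \frac{1}{\left(\left(l^{2} + 6 l\right) - 1\right) + l + \left(\left(l^{2} + 6 l\right) - 1\right) l} = \frac{1}{\left(-1 + l^{2} + 6 l\right) + l + \left(-1 + l^{2} + 6 l\right) l} = \frac{1}{\left(-1 + l^{2} + 6 l\right) + l + l \left(-1 + l^{2} + 6 l\right)} = \frac{1}{-1 + l^{2} + 7 l + l \left(-1 + l^{2} + 6 l\right)}$)
$90 O{\left(-15 \right)} = \frac{90}{-1 + \left(-15\right)^{3} + 6 \left(-15\right) + 7 \left(-15\right)^{2}} = \frac{90}{-1 - 3375 - 90 + 7 \cdot 225} = \frac{90}{-1 - 3375 - 90 + 1575} = \frac{90}{-1891} = 90 \left(- \frac{1}{1891}\right) = - \frac{90}{1891}$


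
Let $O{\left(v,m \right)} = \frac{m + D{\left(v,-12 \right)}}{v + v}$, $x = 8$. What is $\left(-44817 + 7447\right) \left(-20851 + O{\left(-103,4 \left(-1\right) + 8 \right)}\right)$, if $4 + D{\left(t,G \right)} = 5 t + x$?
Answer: $\frac{80248319315}{103} \approx 7.7911 \cdot 10^{8}$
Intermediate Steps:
$D{\left(t,G \right)} = 4 + 5 t$ ($D{\left(t,G \right)} = -4 + \left(5 t + 8\right) = -4 + \left(8 + 5 t\right) = 4 + 5 t$)
$O{\left(v,m \right)} = \frac{4 + m + 5 v}{2 v}$ ($O{\left(v,m \right)} = \frac{m + \left(4 + 5 v\right)}{v + v} = \frac{4 + m + 5 v}{2 v}$)
$\left(-44817 + 7447\right) \left(-20851 + O{\left(-103,4 \left(-1\right) + 8 \right)}\right) = \left(-44817 + 7447\right) \left(-20851 + \frac{4 + \left(4 \left(-1\right) + 8\right) + 5 \left(-103\right)}{2 \left(-103\right)}\right) = - 37370 \left(-20851 + \frac{1}{2} \left(- \frac{1}{103}\right) \left(4 + \left(-4 + 8\right) - 515\right)\right) = - 37370 \left(-20851 + \frac{1}{2} \left(- \frac{1}{103}\right) \left(4 + 4 - 515\right)\right) = - 37370 \left(-20851 + \frac{1}{2} \left(- \frac{1}{103}\right) \left(-507\right)\right) = - 37370 \left(-20851 + \frac{507}{206}\right) = \left(-37370\right) \left(- \frac{4294799}{206}\right) = \frac{80248319315}{103}$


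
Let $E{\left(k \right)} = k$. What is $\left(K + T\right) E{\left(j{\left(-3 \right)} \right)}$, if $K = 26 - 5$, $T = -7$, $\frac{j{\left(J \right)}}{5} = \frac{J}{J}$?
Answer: $70$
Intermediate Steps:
$j{\left(J \right)} = 5$ ($j{\left(J \right)} = 5 \frac{J}{J} = 5 \cdot 1 = 5$)
$K = 21$
$\left(K + T\right) E{\left(j{\left(-3 \right)} \right)} = \left(21 - 7\right) 5 = 14 \cdot 5 = 70$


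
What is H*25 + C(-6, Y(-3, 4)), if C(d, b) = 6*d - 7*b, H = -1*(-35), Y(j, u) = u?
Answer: 811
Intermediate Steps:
H = 35
C(d, b) = -7*b + 6*d
H*25 + C(-6, Y(-3, 4)) = 35*25 + (-7*4 + 6*(-6)) = 875 + (-28 - 36) = 875 - 64 = 811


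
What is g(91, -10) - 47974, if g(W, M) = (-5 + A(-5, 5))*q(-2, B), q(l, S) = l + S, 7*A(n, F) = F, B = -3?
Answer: -335668/7 ≈ -47953.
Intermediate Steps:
A(n, F) = F/7
q(l, S) = S + l
g(W, M) = 150/7 (g(W, M) = (-5 + (⅐)*5)*(-3 - 2) = (-5 + 5/7)*(-5) = -30/7*(-5) = 150/7)
g(91, -10) - 47974 = 150/7 - 47974 = -335668/7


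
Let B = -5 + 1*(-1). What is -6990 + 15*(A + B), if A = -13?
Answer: -7275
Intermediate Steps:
B = -6 (B = -5 - 1 = -6)
-6990 + 15*(A + B) = -6990 + 15*(-13 - 6) = -6990 + 15*(-19) = -6990 - 285 = -7275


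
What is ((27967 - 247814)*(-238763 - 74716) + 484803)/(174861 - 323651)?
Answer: -34458951258/74395 ≈ -4.6319e+5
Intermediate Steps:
((27967 - 247814)*(-238763 - 74716) + 484803)/(174861 - 323651) = (-219847*(-313479) + 484803)/(-148790) = (68917417713 + 484803)*(-1/148790) = 68917902516*(-1/148790) = -34458951258/74395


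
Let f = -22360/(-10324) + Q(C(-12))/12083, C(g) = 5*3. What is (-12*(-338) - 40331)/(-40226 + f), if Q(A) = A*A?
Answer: 1131280239325/1254428881703 ≈ 0.90183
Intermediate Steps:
C(g) = 15
Q(A) = A²
f = 68124695/31186223 (f = -22360/(-10324) + 15²/12083 = -22360*(-1/10324) + 225*(1/12083) = 5590/2581 + 225/12083 = 68124695/31186223 ≈ 2.1844)
(-12*(-338) - 40331)/(-40226 + f) = (-12*(-338) - 40331)/(-40226 + 68124695/31186223) = (4056 - 40331)/(-1254428881703/31186223) = -36275*(-31186223/1254428881703) = 1131280239325/1254428881703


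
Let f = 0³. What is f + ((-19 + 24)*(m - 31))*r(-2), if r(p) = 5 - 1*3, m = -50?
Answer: -810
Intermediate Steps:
r(p) = 2 (r(p) = 5 - 3 = 2)
f = 0
f + ((-19 + 24)*(m - 31))*r(-2) = 0 + ((-19 + 24)*(-50 - 31))*2 = 0 + (5*(-81))*2 = 0 - 405*2 = 0 - 810 = -810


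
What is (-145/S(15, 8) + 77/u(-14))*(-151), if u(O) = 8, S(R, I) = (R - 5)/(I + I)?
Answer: 268629/8 ≈ 33579.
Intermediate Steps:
S(R, I) = (-5 + R)/(2*I) (S(R, I) = (-5 + R)/((2*I)) = (-5 + R)*(1/(2*I)) = (-5 + R)/(2*I))
(-145/S(15, 8) + 77/u(-14))*(-151) = (-145*16/(-5 + 15) + 77/8)*(-151) = (-145/((½)*(⅛)*10) + 77*(⅛))*(-151) = (-145/5/8 + 77/8)*(-151) = (-145*8/5 + 77/8)*(-151) = (-232 + 77/8)*(-151) = -1779/8*(-151) = 268629/8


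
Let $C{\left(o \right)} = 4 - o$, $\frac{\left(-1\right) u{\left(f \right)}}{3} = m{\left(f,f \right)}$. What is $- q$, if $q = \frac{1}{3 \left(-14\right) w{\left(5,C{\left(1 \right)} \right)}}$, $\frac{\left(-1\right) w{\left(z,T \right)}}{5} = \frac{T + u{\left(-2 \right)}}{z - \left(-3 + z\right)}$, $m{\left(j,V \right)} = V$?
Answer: $- \frac{1}{630} \approx -0.0015873$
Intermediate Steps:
$u{\left(f \right)} = - 3 f$
$w{\left(z,T \right)} = -10 - \frac{5 T}{3}$ ($w{\left(z,T \right)} = - 5 \frac{T - -6}{z - \left(-3 + z\right)} = - 5 \frac{T + 6}{3} = - 5 \left(6 + T\right) \frac{1}{3} = - 5 \left(2 + \frac{T}{3}\right) = -10 - \frac{5 T}{3}$)
$q = \frac{1}{630}$ ($q = \frac{1}{3 \left(-14\right) \left(-10 - \frac{5 \left(4 - 1\right)}{3}\right)} = \frac{1}{\left(-42\right) \left(-10 - \frac{5 \left(4 - 1\right)}{3}\right)} = \frac{1}{\left(-42\right) \left(-10 - 5\right)} = \frac{1}{\left(-42\right) \left(-15\right)} = \frac{1}{630} \approx 0.0015873$)
$- q = \left(-1\right) \frac{1}{630} = - \frac{1}{630}$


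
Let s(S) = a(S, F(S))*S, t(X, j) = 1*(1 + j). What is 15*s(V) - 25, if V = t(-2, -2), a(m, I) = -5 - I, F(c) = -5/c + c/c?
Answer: 140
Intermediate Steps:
F(c) = 1 - 5/c (F(c) = -5/c + 1 = 1 - 5/c)
t(X, j) = 1 + j
V = -1 (V = 1 - 2 = -1)
s(S) = S*(-5 - (-5 + S)/S) (s(S) = (-5 - (-5 + S)/S)*S = S*(-5 - (-5 + S)/S))
15*s(V) - 25 = 15*(5 - 6*(-1)) - 25 = 15*(5 + 6) - 25 = 15*11 - 25 = 165 - 25 = 140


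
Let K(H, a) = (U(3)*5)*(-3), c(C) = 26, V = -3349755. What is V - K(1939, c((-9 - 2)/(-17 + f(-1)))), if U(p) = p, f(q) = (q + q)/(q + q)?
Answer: -3349710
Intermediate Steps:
f(q) = 1 (f(q) = (2*q)/((2*q)) = (2*q)*(1/(2*q)) = 1)
K(H, a) = -45 (K(H, a) = (3*5)*(-3) = 15*(-3) = -45)
V - K(1939, c((-9 - 2)/(-17 + f(-1)))) = -3349755 - 1*(-45) = -3349755 + 45 = -3349710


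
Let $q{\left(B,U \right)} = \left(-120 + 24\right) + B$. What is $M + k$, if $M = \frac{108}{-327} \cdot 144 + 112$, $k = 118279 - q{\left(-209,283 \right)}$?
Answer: $\frac{12932680}{109} \approx 1.1865 \cdot 10^{5}$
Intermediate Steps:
$q{\left(B,U \right)} = -96 + B$
$k = 118584$ ($k = 118279 - \left(-96 - 209\right) = 118279 - -305 = 118279 + 305 = 118584$)
$M = \frac{7024}{109}$ ($M = 108 \left(- \frac{1}{327}\right) 144 + 112 = \left(- \frac{36}{109}\right) 144 + 112 = - \frac{5184}{109} + 112 = \frac{7024}{109} \approx 64.44$)
$M + k = \frac{7024}{109} + 118584 = \frac{12932680}{109}$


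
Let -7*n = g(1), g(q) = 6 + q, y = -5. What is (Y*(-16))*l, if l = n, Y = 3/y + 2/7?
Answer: -176/35 ≈ -5.0286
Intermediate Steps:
Y = -11/35 (Y = 3/(-5) + 2/7 = 3*(-1/5) + 2*(1/7) = -3/5 + 2/7 = -11/35 ≈ -0.31429)
n = -1 (n = -(6 + 1)/7 = -1/7*7 = -1)
l = -1
(Y*(-16))*l = -11/35*(-16)*(-1) = (176/35)*(-1) = -176/35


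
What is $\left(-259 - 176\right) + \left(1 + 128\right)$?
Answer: $-306$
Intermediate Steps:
$\left(-259 - 176\right) + \left(1 + 128\right) = -435 + 129 = -306$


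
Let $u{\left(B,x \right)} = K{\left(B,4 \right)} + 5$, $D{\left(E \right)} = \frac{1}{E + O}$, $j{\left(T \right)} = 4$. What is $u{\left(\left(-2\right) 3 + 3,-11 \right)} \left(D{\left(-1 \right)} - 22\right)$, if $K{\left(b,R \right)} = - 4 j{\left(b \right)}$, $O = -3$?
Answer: $\frac{979}{4} \approx 244.75$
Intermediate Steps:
$K{\left(b,R \right)} = -16$ ($K{\left(b,R \right)} = \left(-4\right) 4 = -16$)
$D{\left(E \right)} = \frac{1}{-3 + E}$ ($D{\left(E \right)} = \frac{1}{E - 3} = \frac{1}{-3 + E}$)
$u{\left(B,x \right)} = -11$ ($u{\left(B,x \right)} = -16 + 5 = -11$)
$u{\left(\left(-2\right) 3 + 3,-11 \right)} \left(D{\left(-1 \right)} - 22\right) = - 11 \left(\frac{1}{-3 - 1} - 22\right) = - 11 \left(\frac{1}{-4} - 22\right) = - 11 \left(- \frac{1}{4} - 22\right) = \left(-11\right) \left(- \frac{89}{4}\right) = \frac{979}{4}$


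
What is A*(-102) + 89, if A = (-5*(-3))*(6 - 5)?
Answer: -1441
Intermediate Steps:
A = 15 (A = 15*1 = 15)
A*(-102) + 89 = 15*(-102) + 89 = -1530 + 89 = -1441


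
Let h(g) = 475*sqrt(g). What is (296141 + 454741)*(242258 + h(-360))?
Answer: 181907171556 + 2140013700*I*sqrt(10) ≈ 1.8191e+11 + 6.7673e+9*I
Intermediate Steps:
(296141 + 454741)*(242258 + h(-360)) = (296141 + 454741)*(242258 + 475*sqrt(-360)) = 750882*(242258 + 475*(6*I*sqrt(10))) = 750882*(242258 + 2850*I*sqrt(10)) = 181907171556 + 2140013700*I*sqrt(10)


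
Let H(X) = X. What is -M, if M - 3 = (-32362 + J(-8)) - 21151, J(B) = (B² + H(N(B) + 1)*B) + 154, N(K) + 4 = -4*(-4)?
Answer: 53396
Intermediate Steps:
N(K) = 12 (N(K) = -4 - 4*(-4) = -4 + 16 = 12)
J(B) = 154 + B² + 13*B (J(B) = (B² + (12 + 1)*B) + 154 = (B² + 13*B) + 154 = 154 + B² + 13*B)
M = -53396 (M = 3 + ((-32362 + (154 + (-8)² + 13*(-8))) - 21151) = 3 + ((-32362 + (154 + 64 - 104)) - 21151) = 3 + ((-32362 + 114) - 21151) = 3 + (-32248 - 21151) = 3 - 53399 = -53396)
-M = -1*(-53396) = 53396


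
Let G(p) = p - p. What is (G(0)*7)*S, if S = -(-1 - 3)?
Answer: 0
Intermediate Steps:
G(p) = 0
S = 4 (S = -1*(-4) = 4)
(G(0)*7)*S = (0*7)*4 = 0*4 = 0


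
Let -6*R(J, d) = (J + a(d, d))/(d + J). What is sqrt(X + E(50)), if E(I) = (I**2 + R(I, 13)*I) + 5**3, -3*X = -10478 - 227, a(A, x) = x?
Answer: sqrt(6185) ≈ 78.645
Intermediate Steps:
R(J, d) = -1/6 (R(J, d) = -(J + d)/(6*(d + J)) = -(J + d)/(6*(J + d)) = -1/6*1 = -1/6)
X = 10705/3 (X = -(-10478 - 227)/3 = -1/3*(-10705) = 10705/3 ≈ 3568.3)
E(I) = 125 + I**2 - I/6 (E(I) = (I**2 - I/6) + 5**3 = (I**2 - I/6) + 125 = 125 + I**2 - I/6)
sqrt(X + E(50)) = sqrt(10705/3 + (125 + 50**2 - 1/6*50)) = sqrt(10705/3 + (125 + 2500 - 25/3)) = sqrt(10705/3 + 7850/3) = sqrt(6185)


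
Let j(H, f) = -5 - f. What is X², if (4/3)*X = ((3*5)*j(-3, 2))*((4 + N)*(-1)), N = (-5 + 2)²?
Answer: 16769025/16 ≈ 1.0481e+6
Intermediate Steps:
N = 9 (N = (-3)² = 9)
X = 4095/4 (X = 3*(((3*5)*(-5 - 1*2))*((4 + 9)*(-1)))/4 = 3*((15*(-5 - 2))*(13*(-1)))/4 = 3*((15*(-7))*(-13))/4 = 3*(-105*(-13))/4 = (¾)*1365 = 4095/4 ≈ 1023.8)
X² = (4095/4)² = 16769025/16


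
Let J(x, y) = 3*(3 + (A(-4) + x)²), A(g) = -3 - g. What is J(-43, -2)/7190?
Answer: 5301/7190 ≈ 0.73727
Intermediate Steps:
J(x, y) = 9 + 3*(1 + x)² (J(x, y) = 3*(3 + ((-3 - 1*(-4)) + x)²) = 3*(3 + ((-3 + 4) + x)²) = 3*(3 + (1 + x)²) = 9 + 3*(1 + x)²)
J(-43, -2)/7190 = (9 + 3*(1 - 43)²)/7190 = (9 + 3*(-42)²)*(1/7190) = (9 + 3*1764)*(1/7190) = (9 + 5292)*(1/7190) = 5301*(1/7190) = 5301/7190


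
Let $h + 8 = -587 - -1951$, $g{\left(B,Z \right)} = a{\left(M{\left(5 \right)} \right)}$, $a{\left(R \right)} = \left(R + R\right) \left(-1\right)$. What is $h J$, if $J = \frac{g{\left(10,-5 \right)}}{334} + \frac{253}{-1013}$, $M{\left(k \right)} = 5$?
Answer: $- \frac{64160496}{169171} \approx -379.26$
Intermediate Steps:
$a{\left(R \right)} = - 2 R$ ($a{\left(R \right)} = 2 R \left(-1\right) = - 2 R$)
$g{\left(B,Z \right)} = -10$ ($g{\left(B,Z \right)} = \left(-2\right) 5 = -10$)
$J = - \frac{47316}{169171}$ ($J = - \frac{10}{334} + \frac{253}{-1013} = \left(-10\right) \frac{1}{334} + 253 \left(- \frac{1}{1013}\right) = - \frac{5}{167} - \frac{253}{1013} = - \frac{47316}{169171} \approx -0.27969$)
$h = 1356$ ($h = -8 - -1364 = -8 + \left(-587 + 1951\right) = -8 + 1364 = 1356$)
$h J = 1356 \left(- \frac{47316}{169171}\right) = - \frac{64160496}{169171}$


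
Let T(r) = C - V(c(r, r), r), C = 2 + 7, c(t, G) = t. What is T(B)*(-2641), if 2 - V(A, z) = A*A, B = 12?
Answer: -398791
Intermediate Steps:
C = 9
V(A, z) = 2 - A² (V(A, z) = 2 - A*A = 2 - A²)
T(r) = 7 + r² (T(r) = 9 - (2 - r²) = 9 + (-2 + r²) = 7 + r²)
T(B)*(-2641) = (7 + 12²)*(-2641) = (7 + 144)*(-2641) = 151*(-2641) = -398791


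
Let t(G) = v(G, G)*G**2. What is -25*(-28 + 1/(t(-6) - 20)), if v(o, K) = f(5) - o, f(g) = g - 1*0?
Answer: 263175/376 ≈ 699.93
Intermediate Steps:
f(g) = g (f(g) = g + 0 = g)
v(o, K) = 5 - o
t(G) = G**2*(5 - G) (t(G) = (5 - G)*G**2 = G**2*(5 - G))
-25*(-28 + 1/(t(-6) - 20)) = -25*(-28 + 1/((-6)**2*(5 - 1*(-6)) - 20)) = -25*(-28 + 1/(36*(5 + 6) - 20)) = -25*(-28 + 1/(36*11 - 20)) = -25*(-28 + 1/(396 - 20)) = -25*(-28 + 1/376) = -25*(-10527/376) = 263175/376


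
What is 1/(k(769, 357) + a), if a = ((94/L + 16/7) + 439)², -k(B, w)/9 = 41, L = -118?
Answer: 170569/33032674123 ≈ 5.1636e-6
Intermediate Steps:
k(B, w) = -369 (k(B, w) = -9*41 = -369)
a = 33095614084/170569 (a = ((94/(-118) + 16/7) + 439)² = ((94*(-1/118) + 16*(⅐)) + 439)² = ((-47/59 + 16/7) + 439)² = (615/413 + 439)² = (181922/413)² = 33095614084/170569 ≈ 1.9403e+5)
1/(k(769, 357) + a) = 1/(-369 + 33095614084/170569) = 1/(33032674123/170569) = 170569/33032674123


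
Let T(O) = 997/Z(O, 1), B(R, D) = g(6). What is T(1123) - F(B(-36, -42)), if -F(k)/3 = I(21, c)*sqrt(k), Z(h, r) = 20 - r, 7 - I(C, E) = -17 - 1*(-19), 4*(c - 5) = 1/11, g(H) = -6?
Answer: 997/19 + 15*I*sqrt(6) ≈ 52.474 + 36.742*I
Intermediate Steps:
c = 221/44 (c = 5 + (1/4)/11 = 5 + (1/4)*(1/11) = 5 + 1/44 = 221/44 ≈ 5.0227)
I(C, E) = 5 (I(C, E) = 7 - (-17 - 1*(-19)) = 7 - (-17 + 19) = 7 - 1*2 = 7 - 2 = 5)
B(R, D) = -6
F(k) = -15*sqrt(k)
T(O) = 997/19 (T(O) = 997/(20 - 1*1) = 997/(20 - 1) = 997/19)
T(1123) - F(B(-36, -42)) = 997/19 - (-15)*sqrt(-6) = 997/19 - (-15)*I*sqrt(6) = 997/19 + 15*I*sqrt(6)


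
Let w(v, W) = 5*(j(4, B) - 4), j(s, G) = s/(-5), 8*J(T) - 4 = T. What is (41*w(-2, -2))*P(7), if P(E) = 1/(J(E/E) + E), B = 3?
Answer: -7872/61 ≈ -129.05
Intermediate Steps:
J(T) = ½ + T/8
P(E) = 1/(5/8 + E) (P(E) = 1/((½ + (E/E)/8) + E) = 1/((½ + (⅛)*1) + E) = 1/((½ + ⅛) + E) = 1/(5/8 + E))
j(s, G) = -s/5 (j(s, G) = s*(-⅕) = -s/5)
w(v, W) = -24 (w(v, W) = 5*(-⅕*4 - 4) = 5*(-⅘ - 4) = 5*(-24/5) = -24)
(41*w(-2, -2))*P(7) = (41*(-24))*(8/(5 + 8*7)) = -7872/(5 + 56) = -7872/61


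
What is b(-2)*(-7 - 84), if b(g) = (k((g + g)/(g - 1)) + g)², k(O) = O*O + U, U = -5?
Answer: -201019/81 ≈ -2481.7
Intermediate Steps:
k(O) = -5 + O² (k(O) = O*O - 5 = O² - 5 = -5 + O²)
b(g) = (-5 + g + 4*g²/(-1 + g)²)² (b(g) = ((-5 + ((g + g)/(g - 1))²) + g)² = ((-5 + ((2*g)/(-1 + g))²) + g)² = ((-5 + (2*g/(-1 + g))²) + g)² = ((-5 + 4*g²/(-1 + g)²) + g)² = (-5 + g + 4*g²/(-1 + g)²)²)
b(-2)*(-7 - 84) = (-5 - 2 + 4*(-2)²/(-1 - 2)²)²*(-7 - 84) = (-5 - 2 + 4*4/(-3)²)²*(-91) = (-5 - 2 + 4*4*(⅑))²*(-91) = (-5 - 2 + 16/9)²*(-91) = (-47/9)²*(-91) = (2209/81)*(-91) = -201019/81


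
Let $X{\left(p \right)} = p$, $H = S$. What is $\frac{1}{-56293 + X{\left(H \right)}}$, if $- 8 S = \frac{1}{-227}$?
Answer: $- \frac{1816}{102228087} \approx -1.7764 \cdot 10^{-5}$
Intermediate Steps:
$S = \frac{1}{1816}$ ($S = - \frac{1}{8 \left(-227\right)} = \left(- \frac{1}{8}\right) \left(- \frac{1}{227}\right) = \frac{1}{1816} \approx 0.00055066$)
$H = \frac{1}{1816} \approx 0.00055066$
$\frac{1}{-56293 + X{\left(H \right)}} = \frac{1}{-56293 + \frac{1}{1816}} = \frac{1}{- \frac{102228087}{1816}} = - \frac{1816}{102228087}$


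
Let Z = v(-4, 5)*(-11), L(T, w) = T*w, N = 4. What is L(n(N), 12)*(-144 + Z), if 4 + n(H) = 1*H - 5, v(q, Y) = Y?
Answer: 11940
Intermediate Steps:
n(H) = -9 + H (n(H) = -4 + (1*H - 5) = -4 + (H - 5) = -4 + (-5 + H) = -9 + H)
Z = -55 (Z = 5*(-11) = -55)
L(n(N), 12)*(-144 + Z) = ((-9 + 4)*12)*(-144 - 55) = -5*12*(-199) = -60*(-199) = 11940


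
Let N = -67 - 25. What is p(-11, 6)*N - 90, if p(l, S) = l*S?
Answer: 5982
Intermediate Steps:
N = -92
p(l, S) = S*l
p(-11, 6)*N - 90 = (6*(-11))*(-92) - 90 = -66*(-92) - 90 = 6072 - 90 = 5982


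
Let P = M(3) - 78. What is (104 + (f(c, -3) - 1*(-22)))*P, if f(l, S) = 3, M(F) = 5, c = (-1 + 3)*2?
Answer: -9417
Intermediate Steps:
c = 4 (c = 2*2 = 4)
P = -73 (P = 5 - 78 = -73)
(104 + (f(c, -3) - 1*(-22)))*P = (104 + (3 - 1*(-22)))*(-73) = (104 + (3 + 22))*(-73) = (104 + 25)*(-73) = 129*(-73) = -9417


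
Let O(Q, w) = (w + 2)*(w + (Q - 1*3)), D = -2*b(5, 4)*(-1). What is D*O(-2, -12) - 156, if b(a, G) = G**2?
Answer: 5284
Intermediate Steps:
D = 32 (D = -2*4**2*(-1) = -2*16*(-1) = -32*(-1) = 32)
O(Q, w) = (2 + w)*(-3 + Q + w) (O(Q, w) = (2 + w)*(w + (Q - 3)) = (2 + w)*(w + (-3 + Q)) = (2 + w)*(-3 + Q + w))
D*O(-2, -12) - 156 = 32*(-6 + (-12)**2 - 1*(-12) + 2*(-2) - 2*(-12)) - 156 = 32*(-6 + 144 + 12 - 4 + 24) - 156 = 32*170 - 156 = 5440 - 156 = 5284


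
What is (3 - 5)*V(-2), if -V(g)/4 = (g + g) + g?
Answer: -48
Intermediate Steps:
V(g) = -12*g (V(g) = -4*((g + g) + g) = -4*(2*g + g) = -12*g)
(3 - 5)*V(-2) = (3 - 5)*(-12*(-2)) = -2*24 = -48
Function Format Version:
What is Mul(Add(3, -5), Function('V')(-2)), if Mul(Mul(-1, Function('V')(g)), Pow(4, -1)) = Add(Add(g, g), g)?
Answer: -48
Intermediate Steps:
Function('V')(g) = Mul(-12, g) (Function('V')(g) = Mul(-4, Add(Add(g, g), g)) = Mul(-4, Add(Mul(2, g), g)) = Mul(-4, Mul(3, g)) = Mul(-12, g))
Mul(Add(3, -5), Function('V')(-2)) = Mul(Add(3, -5), Mul(-12, -2)) = Mul(-2, 24) = -48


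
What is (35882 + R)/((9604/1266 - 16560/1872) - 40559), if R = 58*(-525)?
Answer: -11174982/83442595 ≈ -0.13392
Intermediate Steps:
R = -30450
(35882 + R)/((9604/1266 - 16560/1872) - 40559) = (35882 - 30450)/((9604/1266 - 16560/1872) - 40559) = 5432/((9604*(1/1266) - 16560*1/1872) - 40559) = 5432/((4802/633 - 115/13) - 40559) = 5432/(-10369/8229 - 40559) = 5432/(-333770380/8229) = 5432*(-8229/333770380) = -11174982/83442595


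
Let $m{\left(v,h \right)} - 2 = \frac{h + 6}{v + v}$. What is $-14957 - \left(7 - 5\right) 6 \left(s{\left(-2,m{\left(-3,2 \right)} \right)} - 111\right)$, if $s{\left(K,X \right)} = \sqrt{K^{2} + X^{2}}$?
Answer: $-13625 - 8 \sqrt{10} \approx -13650.0$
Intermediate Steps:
$m{\left(v,h \right)} = 2 + \frac{6 + h}{2 v}$ ($m{\left(v,h \right)} = 2 + \frac{h + 6}{v + v} = 2 + \frac{6 + h}{2 v}$)
$-14957 - \left(7 - 5\right) 6 \left(s{\left(-2,m{\left(-3,2 \right)} \right)} - 111\right) = -14957 - \left(7 - 5\right) 6 \left(\sqrt{\left(-2\right)^{2} + \left(\frac{6 + 2 + 4 \left(-3\right)}{2 \left(-3\right)}\right)^{2}} - 111\right) = -14957 - 2 \cdot 6 \left(\sqrt{4 + \left(\frac{1}{2} \left(- \frac{1}{3}\right) \left(6 + 2 - 12\right)\right)^{2}} - 111\right) = -14957 - 12 \left(\sqrt{4 + \left(\frac{1}{2} \left(- \frac{1}{3}\right) \left(-4\right)\right)^{2}} - 111\right) = -14957 - 12 \left(\sqrt{4 + \left(\frac{2}{3}\right)^{2}} - 111\right) = -14957 - 12 \left(\sqrt{4 + \frac{4}{9}} - 111\right) = -14957 - 12 \left(\sqrt{\frac{40}{9}} - 111\right) = -14957 - 12 \left(\frac{2 \sqrt{10}}{3} - 111\right) = -14957 - 12 \left(-111 + \frac{2 \sqrt{10}}{3}\right) = -14957 - \left(-1332 + 8 \sqrt{10}\right) = -14957 + \left(1332 - 8 \sqrt{10}\right) = -13625 - 8 \sqrt{10}$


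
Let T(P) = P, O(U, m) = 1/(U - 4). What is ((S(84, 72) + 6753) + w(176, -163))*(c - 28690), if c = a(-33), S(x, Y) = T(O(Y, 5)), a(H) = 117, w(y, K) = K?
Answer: -12804161333/68 ≈ -1.8830e+8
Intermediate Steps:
O(U, m) = 1/(-4 + U)
S(x, Y) = 1/(-4 + Y)
c = 117
((S(84, 72) + 6753) + w(176, -163))*(c - 28690) = ((1/(-4 + 72) + 6753) - 163)*(117 - 28690) = ((1/68 + 6753) - 163)*(-28573) = (459205/68 - 163)*(-28573) = (448121/68)*(-28573) = -12804161333/68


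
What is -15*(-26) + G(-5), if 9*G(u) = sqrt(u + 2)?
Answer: 390 + I*sqrt(3)/9 ≈ 390.0 + 0.19245*I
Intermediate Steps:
G(u) = sqrt(2 + u)/9 (G(u) = sqrt(u + 2)/9 = sqrt(2 + u)/9)
-15*(-26) + G(-5) = -15*(-26) + sqrt(2 - 5)/9 = 390 + sqrt(-3)/9 = 390 + (I*sqrt(3))/9 = 390 + I*sqrt(3)/9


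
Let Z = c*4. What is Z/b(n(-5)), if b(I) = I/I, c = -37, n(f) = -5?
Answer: -148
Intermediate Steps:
b(I) = 1
Z = -148 (Z = -37*4 = -148)
Z/b(n(-5)) = -148/1 = -148*1 = -148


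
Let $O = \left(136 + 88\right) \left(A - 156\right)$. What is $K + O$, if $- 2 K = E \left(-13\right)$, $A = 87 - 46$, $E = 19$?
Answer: $- \frac{51273}{2} \approx -25637.0$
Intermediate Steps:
$A = 41$ ($A = 87 - 46 = 41$)
$K = \frac{247}{2}$ ($K = - \frac{19 \left(-13\right)}{2} = \left(- \frac{1}{2}\right) \left(-247\right) = \frac{247}{2} \approx 123.5$)
$O = -25760$ ($O = \left(136 + 88\right) \left(41 - 156\right) = 224 \left(-115\right) = -25760$)
$K + O = \frac{247}{2} - 25760 = - \frac{51273}{2}$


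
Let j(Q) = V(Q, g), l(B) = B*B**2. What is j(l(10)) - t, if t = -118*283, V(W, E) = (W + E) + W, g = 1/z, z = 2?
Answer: 70789/2 ≈ 35395.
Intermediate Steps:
g = 1/2 ≈ 0.50000
l(B) = B**3
V(W, E) = E + 2*W (V(W, E) = (E + W) + W = E + 2*W)
j(Q) = 1/2 + 2*Q
t = -33394
j(l(10)) - t = (1/2 + 2*10**3) - 1*(-33394) = (1/2 + 2*1000) + 33394 = (1/2 + 2000) + 33394 = 4001/2 + 33394 = 70789/2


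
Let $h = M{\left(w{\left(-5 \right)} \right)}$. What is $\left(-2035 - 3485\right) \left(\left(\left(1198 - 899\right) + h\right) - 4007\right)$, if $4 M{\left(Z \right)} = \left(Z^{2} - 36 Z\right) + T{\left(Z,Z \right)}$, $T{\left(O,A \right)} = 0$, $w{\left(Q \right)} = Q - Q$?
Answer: $20468160$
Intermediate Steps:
$w{\left(Q \right)} = 0$
$M{\left(Z \right)} = - 9 Z + \frac{Z^{2}}{4}$ ($M{\left(Z \right)} = \frac{\left(Z^{2} - 36 Z\right) + 0}{4} = \frac{Z^{2} - 36 Z}{4} = - 9 Z + \frac{Z^{2}}{4}$)
$h = 0$ ($h = \frac{1}{4} \cdot 0 \left(-36 + 0\right) = \frac{1}{4} \cdot 0 \left(-36\right) = 0$)
$\left(-2035 - 3485\right) \left(\left(\left(1198 - 899\right) + h\right) - 4007\right) = \left(-2035 - 3485\right) \left(\left(\left(1198 - 899\right) + 0\right) - 4007\right) = - 5520 \left(\left(299 + 0\right) - 4007\right) = - 5520 \left(299 - 4007\right) = \left(-5520\right) \left(-3708\right) = 20468160$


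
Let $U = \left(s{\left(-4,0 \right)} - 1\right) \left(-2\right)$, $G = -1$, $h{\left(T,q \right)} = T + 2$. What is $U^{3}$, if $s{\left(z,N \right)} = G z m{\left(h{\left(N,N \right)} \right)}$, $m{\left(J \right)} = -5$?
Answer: $74088$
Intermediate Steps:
$h{\left(T,q \right)} = 2 + T$
$s{\left(z,N \right)} = 5 z$ ($s{\left(z,N \right)} = - z \left(-5\right) = 5 z$)
$U = 42$ ($U = \left(5 \left(-4\right) - 1\right) \left(-2\right) = \left(-20 - 1\right) \left(-2\right) = \left(-21\right) \left(-2\right) = 42$)
$U^{3} = 42^{3} = 74088$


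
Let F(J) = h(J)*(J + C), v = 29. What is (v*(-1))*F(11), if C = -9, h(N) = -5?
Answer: 290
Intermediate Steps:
F(J) = 45 - 5*J (F(J) = -5*(J - 9) = -5*(-9 + J) = 45 - 5*J)
(v*(-1))*F(11) = (29*(-1))*(45 - 5*11) = -29*(45 - 55) = -29*(-10) = 290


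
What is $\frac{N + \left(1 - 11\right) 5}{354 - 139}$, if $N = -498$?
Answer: $- \frac{548}{215} \approx -2.5488$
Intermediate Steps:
$\frac{N + \left(1 - 11\right) 5}{354 - 139} = \frac{-498 + \left(1 - 11\right) 5}{354 - 139} = \frac{-498 - 50}{215} = \left(-498 - 50\right) \frac{1}{215} = \left(-548\right) \frac{1}{215} = - \frac{548}{215}$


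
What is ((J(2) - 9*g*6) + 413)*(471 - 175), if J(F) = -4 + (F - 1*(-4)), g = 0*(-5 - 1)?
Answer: 122840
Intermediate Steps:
g = 0 (g = 0*(-6) = 0)
J(F) = F (J(F) = -4 + (F + 4) = -4 + (4 + F) = F)
((J(2) - 9*g*6) + 413)*(471 - 175) = ((2 - 0*6) + 413)*(471 - 175) = ((2 - 9*0) + 413)*296 = ((2 + 0) + 413)*296 = (2 + 413)*296 = 415*296 = 122840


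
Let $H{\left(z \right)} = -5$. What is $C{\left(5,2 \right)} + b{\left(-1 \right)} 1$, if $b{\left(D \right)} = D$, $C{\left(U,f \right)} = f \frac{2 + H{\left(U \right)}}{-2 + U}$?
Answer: $-3$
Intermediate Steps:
$C{\left(U,f \right)} = - \frac{3 f}{-2 + U}$ ($C{\left(U,f \right)} = f \frac{2 - 5}{-2 + U} = f \left(- \frac{3}{-2 + U}\right) = - \frac{3 f}{-2 + U}$)
$C{\left(5,2 \right)} + b{\left(-1 \right)} 1 = \left(-3\right) 2 \frac{1}{-2 + 5} - 1 = \left(-3\right) 2 \cdot \frac{1}{3} - 1 = -2 - 1 = -3$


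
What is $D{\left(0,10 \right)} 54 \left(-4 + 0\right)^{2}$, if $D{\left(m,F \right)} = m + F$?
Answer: $8640$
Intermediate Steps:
$D{\left(m,F \right)} = F + m$
$D{\left(0,10 \right)} 54 \left(-4 + 0\right)^{2} = \left(10 + 0\right) 54 \left(-4 + 0\right)^{2} = 10 \cdot 54 \left(-4\right)^{2} = 540 \cdot 16 = 8640$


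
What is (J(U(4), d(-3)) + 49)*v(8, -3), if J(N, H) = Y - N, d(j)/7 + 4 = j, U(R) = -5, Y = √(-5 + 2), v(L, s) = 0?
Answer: 0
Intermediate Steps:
Y = I*√3 (Y = √(-3) = I*√3 ≈ 1.732*I)
d(j) = -28 + 7*j
J(N, H) = -N + I*√3 (J(N, H) = I*√3 - N = -N + I*√3)
(J(U(4), d(-3)) + 49)*v(8, -3) = ((-1*(-5) + I*√3) + 49)*0 = ((5 + I*√3) + 49)*0 = (54 + I*√3)*0 = 0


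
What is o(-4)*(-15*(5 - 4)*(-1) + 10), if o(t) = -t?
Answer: 100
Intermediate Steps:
o(-4)*(-15*(5 - 4)*(-1) + 10) = (-1*(-4))*(-15*(5 - 4)*(-1) + 10) = 4*(-15*(-1) + 10) = 4*(15 + 10) = 4*25 = 100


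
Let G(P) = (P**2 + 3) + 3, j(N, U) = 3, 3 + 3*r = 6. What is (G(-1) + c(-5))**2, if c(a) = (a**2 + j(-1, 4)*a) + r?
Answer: 324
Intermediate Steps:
r = 1 (r = -1 + (1/3)*6 = -1 + 2 = 1)
G(P) = 6 + P**2 (G(P) = (3 + P**2) + 3 = 6 + P**2)
c(a) = 1 + a**2 + 3*a (c(a) = (a**2 + 3*a) + 1 = 1 + a**2 + 3*a)
(G(-1) + c(-5))**2 = ((6 + (-1)**2) + (1 + (-5)**2 + 3*(-5)))**2 = ((6 + 1) + (1 + 25 - 15))**2 = (7 + 11)**2 = 18**2 = 324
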